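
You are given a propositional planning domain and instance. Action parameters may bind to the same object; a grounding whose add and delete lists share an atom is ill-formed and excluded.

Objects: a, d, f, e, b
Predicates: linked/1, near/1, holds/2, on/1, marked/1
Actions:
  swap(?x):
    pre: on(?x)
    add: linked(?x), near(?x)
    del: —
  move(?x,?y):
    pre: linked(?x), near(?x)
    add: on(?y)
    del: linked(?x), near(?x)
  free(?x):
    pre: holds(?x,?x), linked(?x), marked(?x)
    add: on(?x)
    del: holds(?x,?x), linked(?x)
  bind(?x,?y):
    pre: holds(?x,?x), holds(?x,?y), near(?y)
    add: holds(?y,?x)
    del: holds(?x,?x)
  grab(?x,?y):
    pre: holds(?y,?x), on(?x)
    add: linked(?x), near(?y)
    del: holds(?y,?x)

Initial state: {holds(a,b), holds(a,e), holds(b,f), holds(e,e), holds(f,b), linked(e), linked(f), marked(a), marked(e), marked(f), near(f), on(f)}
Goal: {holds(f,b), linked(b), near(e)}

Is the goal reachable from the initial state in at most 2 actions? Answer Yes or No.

No

1. move(f,b)  →  {holds(a,b), holds(a,e), holds(b,f), holds(e,e), holds(f,b), linked(e), marked(a), marked(e), marked(f), on(b), on(f)}
2. swap(b)  →  {holds(a,b), holds(a,e), holds(b,f), holds(e,e), holds(f,b), linked(b), linked(e), marked(a), marked(e), marked(f), near(b), on(b), on(f)}
3. free(e)  →  {holds(a,b), holds(a,e), holds(b,f), holds(f,b), linked(b), marked(a), marked(e), marked(f), near(b), on(b), on(e), on(f)}
4. swap(e)  →  {holds(a,b), holds(a,e), holds(b,f), holds(f,b), linked(b), linked(e), marked(a), marked(e), marked(f), near(b), near(e), on(b), on(e), on(f)}
optimal plan length = 4; 4 > 2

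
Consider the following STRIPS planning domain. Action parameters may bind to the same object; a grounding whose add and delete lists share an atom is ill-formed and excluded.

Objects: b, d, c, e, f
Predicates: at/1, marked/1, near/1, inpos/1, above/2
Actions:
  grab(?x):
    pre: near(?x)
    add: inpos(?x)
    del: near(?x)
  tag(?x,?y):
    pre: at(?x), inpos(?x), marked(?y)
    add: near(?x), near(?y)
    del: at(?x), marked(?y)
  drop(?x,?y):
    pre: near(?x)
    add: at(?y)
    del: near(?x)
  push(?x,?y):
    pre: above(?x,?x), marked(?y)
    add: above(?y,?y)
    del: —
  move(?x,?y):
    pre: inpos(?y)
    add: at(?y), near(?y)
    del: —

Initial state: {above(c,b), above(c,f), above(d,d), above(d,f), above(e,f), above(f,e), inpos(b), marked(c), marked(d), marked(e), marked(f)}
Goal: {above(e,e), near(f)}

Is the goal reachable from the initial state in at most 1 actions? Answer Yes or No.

1. push(d,e)  →  {above(c,b), above(c,f), above(d,d), above(d,f), above(e,e), above(e,f), above(f,e), inpos(b), marked(c), marked(d), marked(e), marked(f)}
2. move(b,b)  →  {above(c,b), above(c,f), above(d,d), above(d,f), above(e,e), above(e,f), above(f,e), at(b), inpos(b), marked(c), marked(d), marked(e), marked(f), near(b)}
3. tag(b,f)  →  {above(c,b), above(c,f), above(d,d), above(d,f), above(e,e), above(e,f), above(f,e), inpos(b), marked(c), marked(d), marked(e), near(b), near(f)}
optimal plan length = 3; 3 > 1

No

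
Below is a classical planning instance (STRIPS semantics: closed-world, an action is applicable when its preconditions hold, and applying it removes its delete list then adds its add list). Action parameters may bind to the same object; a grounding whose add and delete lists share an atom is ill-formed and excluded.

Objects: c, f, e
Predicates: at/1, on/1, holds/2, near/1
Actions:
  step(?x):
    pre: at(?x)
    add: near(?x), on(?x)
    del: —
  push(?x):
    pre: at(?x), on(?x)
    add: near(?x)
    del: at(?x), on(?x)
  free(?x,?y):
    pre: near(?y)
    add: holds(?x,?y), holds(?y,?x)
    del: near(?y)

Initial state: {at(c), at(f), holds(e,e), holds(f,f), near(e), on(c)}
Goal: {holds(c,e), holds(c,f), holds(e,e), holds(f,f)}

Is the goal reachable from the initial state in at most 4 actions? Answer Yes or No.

1. step(c)  →  {at(c), at(f), holds(e,e), holds(f,f), near(c), near(e), on(c)}
2. free(c,e)  →  {at(c), at(f), holds(c,e), holds(e,c), holds(e,e), holds(f,f), near(c), on(c)}
3. free(f,c)  →  {at(c), at(f), holds(c,e), holds(c,f), holds(e,c), holds(e,e), holds(f,c), holds(f,f), on(c)}
optimal plan length = 3; 3 ≤ 4

Yes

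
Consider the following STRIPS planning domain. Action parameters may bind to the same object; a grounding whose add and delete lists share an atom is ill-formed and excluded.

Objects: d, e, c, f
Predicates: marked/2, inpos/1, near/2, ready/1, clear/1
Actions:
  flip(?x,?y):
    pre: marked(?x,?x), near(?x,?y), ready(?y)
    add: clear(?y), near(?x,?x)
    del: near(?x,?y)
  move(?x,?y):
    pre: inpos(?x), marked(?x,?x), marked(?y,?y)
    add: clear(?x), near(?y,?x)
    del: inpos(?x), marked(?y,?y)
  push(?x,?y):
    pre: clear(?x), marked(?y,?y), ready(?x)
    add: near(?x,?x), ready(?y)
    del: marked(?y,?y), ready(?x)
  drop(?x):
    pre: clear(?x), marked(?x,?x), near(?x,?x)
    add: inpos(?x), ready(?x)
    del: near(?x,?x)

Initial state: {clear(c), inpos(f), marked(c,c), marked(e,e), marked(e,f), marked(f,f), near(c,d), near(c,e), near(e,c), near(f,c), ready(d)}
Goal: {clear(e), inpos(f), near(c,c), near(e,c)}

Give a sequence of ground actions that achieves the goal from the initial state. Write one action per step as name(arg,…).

flip(c,d); push(d,e); flip(c,e)

1. flip(c,d)  →  {clear(c), clear(d), inpos(f), marked(c,c), marked(e,e), marked(e,f), marked(f,f), near(c,c), near(c,e), near(e,c), near(f,c), ready(d)}
2. push(d,e)  →  {clear(c), clear(d), inpos(f), marked(c,c), marked(e,f), marked(f,f), near(c,c), near(c,e), near(d,d), near(e,c), near(f,c), ready(e)}
3. flip(c,e)  →  {clear(c), clear(d), clear(e), inpos(f), marked(c,c), marked(e,f), marked(f,f), near(c,c), near(d,d), near(e,c), near(f,c), ready(e)}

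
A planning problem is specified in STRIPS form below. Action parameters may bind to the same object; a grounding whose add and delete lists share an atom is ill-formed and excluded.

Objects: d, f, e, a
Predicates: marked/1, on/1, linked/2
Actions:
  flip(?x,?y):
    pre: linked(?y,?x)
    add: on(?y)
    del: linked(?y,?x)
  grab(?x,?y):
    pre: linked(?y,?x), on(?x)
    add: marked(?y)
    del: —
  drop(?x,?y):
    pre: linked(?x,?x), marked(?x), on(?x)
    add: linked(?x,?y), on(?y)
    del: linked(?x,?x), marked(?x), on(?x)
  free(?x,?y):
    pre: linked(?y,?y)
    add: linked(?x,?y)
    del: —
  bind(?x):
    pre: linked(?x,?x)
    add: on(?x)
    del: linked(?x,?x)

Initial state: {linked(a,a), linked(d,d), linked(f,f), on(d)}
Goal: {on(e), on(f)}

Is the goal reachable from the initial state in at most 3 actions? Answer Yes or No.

1. flip(f,f)  →  {linked(a,a), linked(d,d), on(d), on(f)}
2. grab(d,d)  →  {linked(a,a), linked(d,d), marked(d), on(d), on(f)}
3. drop(d,e)  →  {linked(a,a), linked(d,e), on(e), on(f)}
optimal plan length = 3; 3 ≤ 3

Yes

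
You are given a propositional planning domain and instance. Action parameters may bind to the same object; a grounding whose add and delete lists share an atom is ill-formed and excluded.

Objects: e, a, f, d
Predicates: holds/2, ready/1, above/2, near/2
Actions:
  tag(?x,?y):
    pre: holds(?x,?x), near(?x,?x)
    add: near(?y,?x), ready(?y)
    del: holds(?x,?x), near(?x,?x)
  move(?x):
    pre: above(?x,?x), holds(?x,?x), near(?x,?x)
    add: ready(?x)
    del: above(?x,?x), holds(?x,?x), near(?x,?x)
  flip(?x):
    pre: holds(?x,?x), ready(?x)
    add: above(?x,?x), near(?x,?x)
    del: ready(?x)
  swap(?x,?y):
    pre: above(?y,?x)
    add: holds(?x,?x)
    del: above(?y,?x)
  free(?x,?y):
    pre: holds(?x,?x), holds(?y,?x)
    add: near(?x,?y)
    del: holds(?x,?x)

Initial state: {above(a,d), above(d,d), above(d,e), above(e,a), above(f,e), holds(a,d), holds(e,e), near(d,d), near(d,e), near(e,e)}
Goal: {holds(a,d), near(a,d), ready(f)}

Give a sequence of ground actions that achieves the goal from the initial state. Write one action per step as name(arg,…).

tag(e,f); swap(d,a); tag(d,a)

1. tag(e,f)  →  {above(a,d), above(d,d), above(d,e), above(e,a), above(f,e), holds(a,d), near(d,d), near(d,e), near(f,e), ready(f)}
2. swap(d,a)  →  {above(d,d), above(d,e), above(e,a), above(f,e), holds(a,d), holds(d,d), near(d,d), near(d,e), near(f,e), ready(f)}
3. tag(d,a)  →  {above(d,d), above(d,e), above(e,a), above(f,e), holds(a,d), near(a,d), near(d,e), near(f,e), ready(a), ready(f)}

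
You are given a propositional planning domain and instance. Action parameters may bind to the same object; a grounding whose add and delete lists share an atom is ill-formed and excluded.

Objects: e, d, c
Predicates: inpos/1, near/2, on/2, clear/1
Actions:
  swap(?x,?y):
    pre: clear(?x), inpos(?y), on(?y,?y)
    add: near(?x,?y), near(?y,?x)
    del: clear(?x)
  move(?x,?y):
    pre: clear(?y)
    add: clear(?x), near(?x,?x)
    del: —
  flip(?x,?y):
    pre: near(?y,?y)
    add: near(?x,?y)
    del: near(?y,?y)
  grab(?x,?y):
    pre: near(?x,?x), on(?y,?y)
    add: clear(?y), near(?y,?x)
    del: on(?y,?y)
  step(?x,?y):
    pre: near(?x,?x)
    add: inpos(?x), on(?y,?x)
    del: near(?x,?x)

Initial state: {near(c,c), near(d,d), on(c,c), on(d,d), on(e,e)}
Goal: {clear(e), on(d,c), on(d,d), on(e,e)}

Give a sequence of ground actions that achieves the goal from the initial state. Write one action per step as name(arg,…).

grab(d,c); move(e,c); step(c,d)

1. grab(d,c)  →  {clear(c), near(c,c), near(c,d), near(d,d), on(d,d), on(e,e)}
2. move(e,c)  →  {clear(c), clear(e), near(c,c), near(c,d), near(d,d), near(e,e), on(d,d), on(e,e)}
3. step(c,d)  →  {clear(c), clear(e), inpos(c), near(c,d), near(d,d), near(e,e), on(d,c), on(d,d), on(e,e)}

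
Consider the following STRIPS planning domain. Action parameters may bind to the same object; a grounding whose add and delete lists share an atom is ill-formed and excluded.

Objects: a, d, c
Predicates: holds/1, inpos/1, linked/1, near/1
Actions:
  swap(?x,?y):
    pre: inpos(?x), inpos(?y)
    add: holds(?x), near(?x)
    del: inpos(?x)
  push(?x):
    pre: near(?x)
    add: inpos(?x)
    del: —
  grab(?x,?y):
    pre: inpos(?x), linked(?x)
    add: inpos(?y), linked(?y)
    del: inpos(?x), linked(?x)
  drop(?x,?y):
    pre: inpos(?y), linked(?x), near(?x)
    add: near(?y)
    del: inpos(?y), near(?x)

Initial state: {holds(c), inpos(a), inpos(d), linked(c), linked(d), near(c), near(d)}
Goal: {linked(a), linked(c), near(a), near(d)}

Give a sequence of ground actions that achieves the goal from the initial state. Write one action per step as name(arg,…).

1. swap(a,a)  →  {holds(a), holds(c), inpos(d), linked(c), linked(d), near(a), near(c), near(d)}
2. grab(d,a)  →  {holds(a), holds(c), inpos(a), linked(a), linked(c), near(a), near(c), near(d)}

swap(a,a); grab(d,a)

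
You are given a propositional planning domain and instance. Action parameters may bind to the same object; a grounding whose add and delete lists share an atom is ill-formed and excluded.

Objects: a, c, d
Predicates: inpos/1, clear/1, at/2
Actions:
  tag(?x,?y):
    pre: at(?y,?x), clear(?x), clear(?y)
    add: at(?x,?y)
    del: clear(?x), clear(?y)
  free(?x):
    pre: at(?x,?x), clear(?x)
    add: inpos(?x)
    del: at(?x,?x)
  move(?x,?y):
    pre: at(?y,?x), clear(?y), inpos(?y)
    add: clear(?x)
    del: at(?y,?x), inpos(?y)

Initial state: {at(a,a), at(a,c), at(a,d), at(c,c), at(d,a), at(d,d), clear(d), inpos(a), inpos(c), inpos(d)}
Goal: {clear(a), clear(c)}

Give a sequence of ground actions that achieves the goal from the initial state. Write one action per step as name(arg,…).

move(a,d); move(c,a)

1. move(a,d)  →  {at(a,a), at(a,c), at(a,d), at(c,c), at(d,d), clear(a), clear(d), inpos(a), inpos(c)}
2. move(c,a)  →  {at(a,a), at(a,d), at(c,c), at(d,d), clear(a), clear(c), clear(d), inpos(c)}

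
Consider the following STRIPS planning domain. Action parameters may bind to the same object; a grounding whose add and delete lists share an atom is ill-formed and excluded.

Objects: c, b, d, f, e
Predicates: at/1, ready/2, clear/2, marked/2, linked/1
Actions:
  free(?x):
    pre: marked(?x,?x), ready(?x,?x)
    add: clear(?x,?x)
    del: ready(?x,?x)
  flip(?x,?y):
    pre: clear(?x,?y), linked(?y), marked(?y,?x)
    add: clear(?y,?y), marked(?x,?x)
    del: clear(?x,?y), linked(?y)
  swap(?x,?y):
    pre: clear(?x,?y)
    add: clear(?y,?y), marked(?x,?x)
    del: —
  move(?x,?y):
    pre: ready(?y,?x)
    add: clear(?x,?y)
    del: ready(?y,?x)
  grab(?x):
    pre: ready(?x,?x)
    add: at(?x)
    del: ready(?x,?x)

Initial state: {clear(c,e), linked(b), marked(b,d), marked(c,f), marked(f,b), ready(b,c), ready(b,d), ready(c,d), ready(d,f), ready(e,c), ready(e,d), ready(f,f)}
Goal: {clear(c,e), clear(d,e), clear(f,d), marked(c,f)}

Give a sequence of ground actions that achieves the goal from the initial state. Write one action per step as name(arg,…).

move(d,e); move(f,d)

1. move(d,e)  →  {clear(c,e), clear(d,e), linked(b), marked(b,d), marked(c,f), marked(f,b), ready(b,c), ready(b,d), ready(c,d), ready(d,f), ready(e,c), ready(f,f)}
2. move(f,d)  →  {clear(c,e), clear(d,e), clear(f,d), linked(b), marked(b,d), marked(c,f), marked(f,b), ready(b,c), ready(b,d), ready(c,d), ready(e,c), ready(f,f)}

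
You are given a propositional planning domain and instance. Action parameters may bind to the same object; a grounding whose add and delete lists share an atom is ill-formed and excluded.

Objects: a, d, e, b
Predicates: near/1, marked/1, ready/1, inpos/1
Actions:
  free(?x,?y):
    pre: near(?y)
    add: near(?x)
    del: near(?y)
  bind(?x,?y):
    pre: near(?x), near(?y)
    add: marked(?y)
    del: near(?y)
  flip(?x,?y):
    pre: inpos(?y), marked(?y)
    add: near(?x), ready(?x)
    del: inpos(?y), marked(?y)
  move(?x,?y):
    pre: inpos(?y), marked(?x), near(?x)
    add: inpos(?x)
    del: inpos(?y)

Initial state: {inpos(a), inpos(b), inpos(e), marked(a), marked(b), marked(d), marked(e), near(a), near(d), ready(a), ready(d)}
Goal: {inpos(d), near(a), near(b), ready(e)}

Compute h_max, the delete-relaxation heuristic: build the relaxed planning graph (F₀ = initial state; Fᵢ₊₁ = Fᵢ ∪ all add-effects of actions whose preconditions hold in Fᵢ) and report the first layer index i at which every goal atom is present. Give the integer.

F0 = init (11 atoms)
F1 = F0 ∪ {inpos(d), near(b), near(e), ready(b), ready(e)}  (16 atoms)
goal ⊆ F1  ⇒  h_max = 1

1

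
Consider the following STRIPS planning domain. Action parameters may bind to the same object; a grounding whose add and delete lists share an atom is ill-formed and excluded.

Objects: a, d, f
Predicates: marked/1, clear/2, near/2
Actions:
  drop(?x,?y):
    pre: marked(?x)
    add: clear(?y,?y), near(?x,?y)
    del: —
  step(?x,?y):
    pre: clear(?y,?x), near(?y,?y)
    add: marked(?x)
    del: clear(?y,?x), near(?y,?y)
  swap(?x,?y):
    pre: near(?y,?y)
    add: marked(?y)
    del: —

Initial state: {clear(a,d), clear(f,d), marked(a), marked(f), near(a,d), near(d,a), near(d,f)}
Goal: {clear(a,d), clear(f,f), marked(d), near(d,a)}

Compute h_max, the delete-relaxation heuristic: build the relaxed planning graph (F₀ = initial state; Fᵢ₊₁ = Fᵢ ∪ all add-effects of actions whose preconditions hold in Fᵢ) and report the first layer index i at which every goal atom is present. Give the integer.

2

F0 = init (7 atoms)
F1 = F0 ∪ {clear(a,a), clear(d,d), clear(f,f), near(a,a), near(a,f), near(f,a), near(f,d), near(f,f)}  (15 atoms)
F2 = F1 ∪ {marked(d)}  (16 atoms)
goal ⊆ F2  ⇒  h_max = 2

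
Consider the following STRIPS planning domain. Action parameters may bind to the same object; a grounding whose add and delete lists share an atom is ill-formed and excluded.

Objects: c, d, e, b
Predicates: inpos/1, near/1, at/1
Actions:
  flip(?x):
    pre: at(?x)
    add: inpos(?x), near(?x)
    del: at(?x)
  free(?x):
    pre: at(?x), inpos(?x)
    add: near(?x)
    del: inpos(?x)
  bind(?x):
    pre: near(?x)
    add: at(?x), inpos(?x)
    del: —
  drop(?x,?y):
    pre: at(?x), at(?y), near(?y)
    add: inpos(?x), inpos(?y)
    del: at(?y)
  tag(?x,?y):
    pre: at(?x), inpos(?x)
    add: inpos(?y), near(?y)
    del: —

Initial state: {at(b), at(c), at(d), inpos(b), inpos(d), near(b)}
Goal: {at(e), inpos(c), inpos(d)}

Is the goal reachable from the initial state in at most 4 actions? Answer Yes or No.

1. flip(c)  →  {at(b), at(d), inpos(b), inpos(c), inpos(d), near(b), near(c)}
2. tag(d,e)  →  {at(b), at(d), inpos(b), inpos(c), inpos(d), inpos(e), near(b), near(c), near(e)}
3. bind(e)  →  {at(b), at(d), at(e), inpos(b), inpos(c), inpos(d), inpos(e), near(b), near(c), near(e)}
optimal plan length = 3; 3 ≤ 4

Yes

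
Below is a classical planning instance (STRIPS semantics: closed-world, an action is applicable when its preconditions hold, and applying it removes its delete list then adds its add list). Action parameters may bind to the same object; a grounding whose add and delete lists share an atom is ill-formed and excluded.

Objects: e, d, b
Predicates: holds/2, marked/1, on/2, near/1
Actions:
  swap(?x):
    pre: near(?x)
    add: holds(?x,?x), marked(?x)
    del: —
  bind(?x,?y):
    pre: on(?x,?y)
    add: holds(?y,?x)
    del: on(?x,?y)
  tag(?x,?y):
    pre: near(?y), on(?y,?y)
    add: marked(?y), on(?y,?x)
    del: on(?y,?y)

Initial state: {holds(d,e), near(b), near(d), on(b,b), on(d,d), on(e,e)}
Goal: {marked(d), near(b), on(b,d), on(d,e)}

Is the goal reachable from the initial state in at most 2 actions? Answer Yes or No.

1. tag(e,d)  →  {holds(d,e), marked(d), near(b), near(d), on(b,b), on(d,e), on(e,e)}
2. tag(d,b)  →  {holds(d,e), marked(b), marked(d), near(b), near(d), on(b,d), on(d,e), on(e,e)}
optimal plan length = 2; 2 ≤ 2

Yes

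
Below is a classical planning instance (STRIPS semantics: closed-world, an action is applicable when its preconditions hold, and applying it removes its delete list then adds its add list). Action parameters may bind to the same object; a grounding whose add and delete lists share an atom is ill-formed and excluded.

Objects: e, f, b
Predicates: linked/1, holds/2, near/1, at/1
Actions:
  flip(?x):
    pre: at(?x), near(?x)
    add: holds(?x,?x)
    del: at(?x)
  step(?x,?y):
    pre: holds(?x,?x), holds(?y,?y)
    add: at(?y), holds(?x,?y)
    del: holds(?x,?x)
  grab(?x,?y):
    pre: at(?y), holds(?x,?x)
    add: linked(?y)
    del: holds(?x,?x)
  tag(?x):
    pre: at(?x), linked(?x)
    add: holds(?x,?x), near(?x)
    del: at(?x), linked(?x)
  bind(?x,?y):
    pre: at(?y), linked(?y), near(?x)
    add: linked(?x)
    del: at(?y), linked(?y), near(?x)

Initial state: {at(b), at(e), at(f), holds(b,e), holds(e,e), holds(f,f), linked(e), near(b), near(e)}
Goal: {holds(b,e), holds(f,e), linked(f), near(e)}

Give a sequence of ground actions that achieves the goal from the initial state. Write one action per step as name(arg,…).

1. step(f,e)  →  {at(b), at(e), at(f), holds(b,e), holds(e,e), holds(f,e), linked(e), near(b), near(e)}
2. grab(e,f)  →  {at(b), at(e), at(f), holds(b,e), holds(f,e), linked(e), linked(f), near(b), near(e)}

step(f,e); grab(e,f)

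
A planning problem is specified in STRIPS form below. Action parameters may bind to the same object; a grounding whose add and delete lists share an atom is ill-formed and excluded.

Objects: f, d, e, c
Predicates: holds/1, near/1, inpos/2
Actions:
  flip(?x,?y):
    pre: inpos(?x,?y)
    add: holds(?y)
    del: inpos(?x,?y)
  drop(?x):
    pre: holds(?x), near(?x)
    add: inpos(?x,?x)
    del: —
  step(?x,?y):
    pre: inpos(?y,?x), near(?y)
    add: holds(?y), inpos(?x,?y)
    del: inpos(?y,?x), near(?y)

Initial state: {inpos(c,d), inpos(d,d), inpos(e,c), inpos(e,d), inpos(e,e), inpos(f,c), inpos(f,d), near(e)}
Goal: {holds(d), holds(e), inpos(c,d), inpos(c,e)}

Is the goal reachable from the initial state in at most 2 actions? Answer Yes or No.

Yes

1. flip(f,d)  →  {holds(d), inpos(c,d), inpos(d,d), inpos(e,c), inpos(e,d), inpos(e,e), inpos(f,c), near(e)}
2. step(c,e)  →  {holds(d), holds(e), inpos(c,d), inpos(c,e), inpos(d,d), inpos(e,d), inpos(e,e), inpos(f,c)}
optimal plan length = 2; 2 ≤ 2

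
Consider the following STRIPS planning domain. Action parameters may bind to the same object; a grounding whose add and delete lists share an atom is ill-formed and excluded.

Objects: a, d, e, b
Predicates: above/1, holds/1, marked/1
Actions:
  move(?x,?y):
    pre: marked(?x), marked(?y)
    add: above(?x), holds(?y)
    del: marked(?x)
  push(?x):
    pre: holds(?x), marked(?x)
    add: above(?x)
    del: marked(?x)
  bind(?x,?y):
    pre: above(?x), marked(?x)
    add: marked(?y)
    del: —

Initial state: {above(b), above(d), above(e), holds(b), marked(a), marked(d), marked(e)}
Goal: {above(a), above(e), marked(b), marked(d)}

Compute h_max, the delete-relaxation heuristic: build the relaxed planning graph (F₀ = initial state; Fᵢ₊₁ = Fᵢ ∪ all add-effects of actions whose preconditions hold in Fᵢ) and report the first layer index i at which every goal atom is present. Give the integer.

F0 = init (7 atoms)
F1 = F0 ∪ {above(a), holds(a), holds(d), holds(e), marked(b)}  (12 atoms)
goal ⊆ F1  ⇒  h_max = 1

1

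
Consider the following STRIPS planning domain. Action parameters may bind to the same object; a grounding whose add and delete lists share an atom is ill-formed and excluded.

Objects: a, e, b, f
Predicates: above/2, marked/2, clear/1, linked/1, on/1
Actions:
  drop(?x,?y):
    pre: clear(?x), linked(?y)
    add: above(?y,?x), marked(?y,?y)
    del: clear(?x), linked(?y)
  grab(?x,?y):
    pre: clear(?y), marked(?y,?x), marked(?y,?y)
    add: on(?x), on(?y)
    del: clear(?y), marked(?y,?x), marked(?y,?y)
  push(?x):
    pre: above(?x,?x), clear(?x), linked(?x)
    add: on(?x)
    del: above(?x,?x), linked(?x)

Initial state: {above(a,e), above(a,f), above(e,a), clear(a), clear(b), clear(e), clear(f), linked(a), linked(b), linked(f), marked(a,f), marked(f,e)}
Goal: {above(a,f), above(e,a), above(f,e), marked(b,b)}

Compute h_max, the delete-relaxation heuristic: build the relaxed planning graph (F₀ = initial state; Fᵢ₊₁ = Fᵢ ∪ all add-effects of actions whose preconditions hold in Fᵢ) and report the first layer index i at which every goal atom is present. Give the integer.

F0 = init (12 atoms)
F1 = F0 ∪ {above(a,a), above(a,b), above(b,a), above(b,b), above(b,e), above(b,f), above(f,a), above(f,b), above(f,e), above(f,f), marked(a,a), marked(b,b), marked(f,f)}  (25 atoms)
goal ⊆ F1  ⇒  h_max = 1

1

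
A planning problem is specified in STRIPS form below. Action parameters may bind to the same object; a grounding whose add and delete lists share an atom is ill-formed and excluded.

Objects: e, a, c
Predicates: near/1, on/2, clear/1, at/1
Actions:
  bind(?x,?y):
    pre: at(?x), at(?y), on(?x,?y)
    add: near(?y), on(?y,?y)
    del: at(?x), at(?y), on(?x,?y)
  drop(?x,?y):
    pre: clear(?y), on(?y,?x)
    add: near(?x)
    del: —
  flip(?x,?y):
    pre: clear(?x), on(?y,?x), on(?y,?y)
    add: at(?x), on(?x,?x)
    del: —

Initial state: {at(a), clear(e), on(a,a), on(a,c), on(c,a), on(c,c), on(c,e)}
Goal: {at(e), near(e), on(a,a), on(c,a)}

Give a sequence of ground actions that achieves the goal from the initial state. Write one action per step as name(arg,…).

flip(e,c); drop(e,e)

1. flip(e,c)  →  {at(a), at(e), clear(e), on(a,a), on(a,c), on(c,a), on(c,c), on(c,e), on(e,e)}
2. drop(e,e)  →  {at(a), at(e), clear(e), near(e), on(a,a), on(a,c), on(c,a), on(c,c), on(c,e), on(e,e)}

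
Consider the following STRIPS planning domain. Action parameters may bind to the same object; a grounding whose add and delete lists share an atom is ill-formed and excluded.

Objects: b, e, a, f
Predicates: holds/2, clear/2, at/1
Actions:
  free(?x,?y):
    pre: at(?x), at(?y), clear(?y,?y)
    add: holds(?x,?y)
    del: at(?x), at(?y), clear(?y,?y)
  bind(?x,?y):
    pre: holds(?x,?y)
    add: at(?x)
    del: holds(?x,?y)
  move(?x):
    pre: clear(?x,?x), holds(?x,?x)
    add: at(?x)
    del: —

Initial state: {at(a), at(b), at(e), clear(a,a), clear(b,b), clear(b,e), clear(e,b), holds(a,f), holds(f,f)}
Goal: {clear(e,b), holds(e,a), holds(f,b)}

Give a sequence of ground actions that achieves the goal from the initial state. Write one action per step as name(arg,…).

1. free(e,a)  →  {at(b), clear(b,b), clear(b,e), clear(e,b), holds(a,f), holds(e,a), holds(f,f)}
2. bind(f,f)  →  {at(b), at(f), clear(b,b), clear(b,e), clear(e,b), holds(a,f), holds(e,a)}
3. free(f,b)  →  {clear(b,e), clear(e,b), holds(a,f), holds(e,a), holds(f,b)}

free(e,a); bind(f,f); free(f,b)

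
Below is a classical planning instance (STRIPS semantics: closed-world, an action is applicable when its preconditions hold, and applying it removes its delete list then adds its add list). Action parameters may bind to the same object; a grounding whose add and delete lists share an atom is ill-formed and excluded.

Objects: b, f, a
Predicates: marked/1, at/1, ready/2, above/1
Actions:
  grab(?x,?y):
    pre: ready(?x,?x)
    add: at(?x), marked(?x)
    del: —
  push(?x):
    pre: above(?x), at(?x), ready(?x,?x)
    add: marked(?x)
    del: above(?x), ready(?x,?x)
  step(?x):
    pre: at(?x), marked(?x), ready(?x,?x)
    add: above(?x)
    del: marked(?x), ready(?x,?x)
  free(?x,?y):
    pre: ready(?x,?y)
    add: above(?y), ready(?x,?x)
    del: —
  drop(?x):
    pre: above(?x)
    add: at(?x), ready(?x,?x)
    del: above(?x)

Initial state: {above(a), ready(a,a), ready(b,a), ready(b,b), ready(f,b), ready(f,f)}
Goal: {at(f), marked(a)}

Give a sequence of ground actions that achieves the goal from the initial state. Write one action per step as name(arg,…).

1. grab(f,b)  →  {above(a), at(f), marked(f), ready(a,a), ready(b,a), ready(b,b), ready(f,b), ready(f,f)}
2. grab(a,b)  →  {above(a), at(a), at(f), marked(a), marked(f), ready(a,a), ready(b,a), ready(b,b), ready(f,b), ready(f,f)}

grab(f,b); grab(a,b)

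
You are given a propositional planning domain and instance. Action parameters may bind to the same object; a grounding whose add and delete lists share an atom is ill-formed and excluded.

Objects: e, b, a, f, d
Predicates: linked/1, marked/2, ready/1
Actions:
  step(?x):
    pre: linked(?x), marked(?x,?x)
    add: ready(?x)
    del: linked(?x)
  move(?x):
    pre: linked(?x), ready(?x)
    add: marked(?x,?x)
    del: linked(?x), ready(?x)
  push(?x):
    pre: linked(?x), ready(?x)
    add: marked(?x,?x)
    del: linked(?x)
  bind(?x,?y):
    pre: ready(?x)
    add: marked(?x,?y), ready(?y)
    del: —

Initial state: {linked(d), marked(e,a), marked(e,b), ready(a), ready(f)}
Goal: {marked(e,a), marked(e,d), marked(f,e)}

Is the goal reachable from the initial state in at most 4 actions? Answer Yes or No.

1. bind(f,e)  →  {linked(d), marked(e,a), marked(e,b), marked(f,e), ready(a), ready(e), ready(f)}
2. bind(e,d)  →  {linked(d), marked(e,a), marked(e,b), marked(e,d), marked(f,e), ready(a), ready(d), ready(e), ready(f)}
optimal plan length = 2; 2 ≤ 4

Yes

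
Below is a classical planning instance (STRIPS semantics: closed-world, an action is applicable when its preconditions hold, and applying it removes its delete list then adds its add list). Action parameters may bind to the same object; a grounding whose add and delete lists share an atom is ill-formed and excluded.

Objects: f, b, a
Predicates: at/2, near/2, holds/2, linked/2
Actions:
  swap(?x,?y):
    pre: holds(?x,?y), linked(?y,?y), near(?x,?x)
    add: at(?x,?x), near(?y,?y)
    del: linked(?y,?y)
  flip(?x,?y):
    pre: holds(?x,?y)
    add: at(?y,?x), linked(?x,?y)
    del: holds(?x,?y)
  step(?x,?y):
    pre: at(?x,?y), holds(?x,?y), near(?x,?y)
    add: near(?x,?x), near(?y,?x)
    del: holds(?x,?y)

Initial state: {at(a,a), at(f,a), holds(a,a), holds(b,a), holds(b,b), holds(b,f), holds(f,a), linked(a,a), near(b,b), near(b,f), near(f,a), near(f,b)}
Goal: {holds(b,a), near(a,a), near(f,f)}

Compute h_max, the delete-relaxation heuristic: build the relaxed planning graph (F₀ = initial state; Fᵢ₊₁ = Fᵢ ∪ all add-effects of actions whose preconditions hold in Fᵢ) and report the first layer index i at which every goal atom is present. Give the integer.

F0 = init (12 atoms)
F1 = F0 ∪ {at(a,b), at(a,f), at(b,b), at(f,b), linked(b,a), linked(b,b), linked(b,f), linked(f,a), near(a,a), near(a,f), near(f,f)}  (23 atoms)
goal ⊆ F1  ⇒  h_max = 1

1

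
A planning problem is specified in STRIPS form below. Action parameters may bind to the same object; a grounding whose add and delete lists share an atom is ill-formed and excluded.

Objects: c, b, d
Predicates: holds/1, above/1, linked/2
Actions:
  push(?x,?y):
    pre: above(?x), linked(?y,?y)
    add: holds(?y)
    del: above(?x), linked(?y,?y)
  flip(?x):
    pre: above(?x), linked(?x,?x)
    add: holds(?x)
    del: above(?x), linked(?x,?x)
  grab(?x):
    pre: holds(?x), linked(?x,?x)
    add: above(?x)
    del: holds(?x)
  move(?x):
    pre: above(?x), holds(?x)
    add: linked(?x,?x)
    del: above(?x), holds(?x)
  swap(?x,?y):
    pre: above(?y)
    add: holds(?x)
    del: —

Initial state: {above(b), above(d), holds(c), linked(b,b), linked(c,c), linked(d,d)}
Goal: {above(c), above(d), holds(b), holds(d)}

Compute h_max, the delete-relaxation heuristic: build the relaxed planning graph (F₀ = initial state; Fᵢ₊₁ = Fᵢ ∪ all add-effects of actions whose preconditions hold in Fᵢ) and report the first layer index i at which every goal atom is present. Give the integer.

1

F0 = init (6 atoms)
F1 = F0 ∪ {above(c), holds(b), holds(d)}  (9 atoms)
goal ⊆ F1  ⇒  h_max = 1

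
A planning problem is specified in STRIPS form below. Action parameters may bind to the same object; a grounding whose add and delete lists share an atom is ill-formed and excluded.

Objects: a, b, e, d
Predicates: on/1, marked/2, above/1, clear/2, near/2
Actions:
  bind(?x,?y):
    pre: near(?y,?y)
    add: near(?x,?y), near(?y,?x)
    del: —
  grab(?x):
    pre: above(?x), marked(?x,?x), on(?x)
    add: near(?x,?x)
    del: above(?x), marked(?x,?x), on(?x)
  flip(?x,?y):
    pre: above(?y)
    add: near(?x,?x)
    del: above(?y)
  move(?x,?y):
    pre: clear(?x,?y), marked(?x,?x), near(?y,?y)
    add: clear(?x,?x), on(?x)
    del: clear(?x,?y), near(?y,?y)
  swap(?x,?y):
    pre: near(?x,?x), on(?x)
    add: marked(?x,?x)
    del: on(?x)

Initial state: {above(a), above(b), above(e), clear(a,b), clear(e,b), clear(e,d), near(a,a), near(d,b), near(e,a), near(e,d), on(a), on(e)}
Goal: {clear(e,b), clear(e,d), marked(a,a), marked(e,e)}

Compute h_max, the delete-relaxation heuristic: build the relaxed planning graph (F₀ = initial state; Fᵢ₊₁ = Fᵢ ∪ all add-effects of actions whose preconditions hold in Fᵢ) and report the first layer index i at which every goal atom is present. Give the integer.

2

F0 = init (12 atoms)
F1 = F0 ∪ {marked(a,a), near(a,b), near(a,d), near(a,e), near(b,a), near(b,b), near(d,a), near(d,d), near(e,e)}  (21 atoms)
F2 = F1 ∪ {clear(a,a), marked(e,e), near(b,d), near(b,e), near(d,e), near(e,b)}  (27 atoms)
goal ⊆ F2  ⇒  h_max = 2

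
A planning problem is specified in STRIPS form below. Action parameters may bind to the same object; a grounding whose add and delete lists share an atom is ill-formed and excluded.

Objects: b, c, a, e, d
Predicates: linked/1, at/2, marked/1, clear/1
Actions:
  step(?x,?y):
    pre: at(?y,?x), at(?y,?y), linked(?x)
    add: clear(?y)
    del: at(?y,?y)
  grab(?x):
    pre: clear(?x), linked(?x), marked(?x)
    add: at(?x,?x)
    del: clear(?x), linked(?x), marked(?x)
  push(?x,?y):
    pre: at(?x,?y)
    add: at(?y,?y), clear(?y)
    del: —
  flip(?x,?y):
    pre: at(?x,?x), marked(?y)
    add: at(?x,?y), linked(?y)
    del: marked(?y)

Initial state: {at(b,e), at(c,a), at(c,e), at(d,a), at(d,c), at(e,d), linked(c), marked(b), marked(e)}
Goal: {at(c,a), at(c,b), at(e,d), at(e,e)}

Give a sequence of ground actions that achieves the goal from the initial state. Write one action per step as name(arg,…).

1. push(b,e)  →  {at(b,e), at(c,a), at(c,e), at(d,a), at(d,c), at(e,d), at(e,e), clear(e), linked(c), marked(b), marked(e)}
2. push(d,c)  →  {at(b,e), at(c,a), at(c,c), at(c,e), at(d,a), at(d,c), at(e,d), at(e,e), clear(c), clear(e), linked(c), marked(b), marked(e)}
3. flip(c,b)  →  {at(b,e), at(c,a), at(c,b), at(c,c), at(c,e), at(d,a), at(d,c), at(e,d), at(e,e), clear(c), clear(e), linked(b), linked(c), marked(e)}

push(b,e); push(d,c); flip(c,b)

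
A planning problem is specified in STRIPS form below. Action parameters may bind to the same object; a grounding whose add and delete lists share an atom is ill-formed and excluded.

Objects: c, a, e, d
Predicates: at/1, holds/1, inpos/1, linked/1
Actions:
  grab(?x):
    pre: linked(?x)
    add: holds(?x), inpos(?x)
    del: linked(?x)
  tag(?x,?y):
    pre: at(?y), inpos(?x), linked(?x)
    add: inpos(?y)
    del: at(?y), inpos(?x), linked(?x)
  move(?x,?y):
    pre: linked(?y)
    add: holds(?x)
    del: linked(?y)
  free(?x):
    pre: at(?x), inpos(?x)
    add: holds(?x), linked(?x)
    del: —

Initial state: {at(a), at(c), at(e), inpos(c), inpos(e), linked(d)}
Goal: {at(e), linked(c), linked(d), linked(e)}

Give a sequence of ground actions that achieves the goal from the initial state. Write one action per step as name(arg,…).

1. free(c)  →  {at(a), at(c), at(e), holds(c), inpos(c), inpos(e), linked(c), linked(d)}
2. free(e)  →  {at(a), at(c), at(e), holds(c), holds(e), inpos(c), inpos(e), linked(c), linked(d), linked(e)}

free(c); free(e)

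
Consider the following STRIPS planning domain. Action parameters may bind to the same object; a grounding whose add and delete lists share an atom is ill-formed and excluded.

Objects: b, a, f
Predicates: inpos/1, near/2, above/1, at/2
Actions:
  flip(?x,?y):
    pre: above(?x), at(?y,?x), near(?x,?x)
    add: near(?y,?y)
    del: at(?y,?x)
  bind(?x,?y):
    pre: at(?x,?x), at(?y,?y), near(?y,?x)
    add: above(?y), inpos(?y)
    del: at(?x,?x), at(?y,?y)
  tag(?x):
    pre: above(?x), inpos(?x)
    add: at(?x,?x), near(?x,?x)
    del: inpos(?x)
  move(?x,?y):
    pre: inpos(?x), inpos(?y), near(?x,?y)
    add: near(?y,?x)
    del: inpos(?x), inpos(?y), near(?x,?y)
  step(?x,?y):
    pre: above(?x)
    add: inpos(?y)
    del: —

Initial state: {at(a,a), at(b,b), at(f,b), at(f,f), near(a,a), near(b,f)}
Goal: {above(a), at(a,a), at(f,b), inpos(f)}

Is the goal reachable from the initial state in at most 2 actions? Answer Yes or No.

1. bind(a,a)  →  {above(a), at(b,b), at(f,b), at(f,f), inpos(a), near(a,a), near(b,f)}
2. tag(a)  →  {above(a), at(a,a), at(b,b), at(f,b), at(f,f), near(a,a), near(b,f)}
3. step(a,f)  →  {above(a), at(a,a), at(b,b), at(f,b), at(f,f), inpos(f), near(a,a), near(b,f)}
optimal plan length = 3; 3 > 2

No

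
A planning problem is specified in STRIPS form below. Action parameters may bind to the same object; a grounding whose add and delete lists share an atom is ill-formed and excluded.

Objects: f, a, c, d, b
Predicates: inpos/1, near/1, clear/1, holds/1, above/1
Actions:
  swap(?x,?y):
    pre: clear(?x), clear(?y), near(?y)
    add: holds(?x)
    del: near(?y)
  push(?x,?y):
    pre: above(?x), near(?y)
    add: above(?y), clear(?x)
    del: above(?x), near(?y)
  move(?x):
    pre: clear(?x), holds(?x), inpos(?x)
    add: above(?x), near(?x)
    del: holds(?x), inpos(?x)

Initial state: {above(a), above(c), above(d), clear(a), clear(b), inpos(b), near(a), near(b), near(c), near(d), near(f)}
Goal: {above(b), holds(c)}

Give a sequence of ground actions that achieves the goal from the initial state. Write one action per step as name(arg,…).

1. push(c,b)  →  {above(a), above(b), above(d), clear(a), clear(b), clear(c), inpos(b), near(a), near(c), near(d), near(f)}
2. swap(c,a)  →  {above(a), above(b), above(d), clear(a), clear(b), clear(c), holds(c), inpos(b), near(c), near(d), near(f)}

push(c,b); swap(c,a)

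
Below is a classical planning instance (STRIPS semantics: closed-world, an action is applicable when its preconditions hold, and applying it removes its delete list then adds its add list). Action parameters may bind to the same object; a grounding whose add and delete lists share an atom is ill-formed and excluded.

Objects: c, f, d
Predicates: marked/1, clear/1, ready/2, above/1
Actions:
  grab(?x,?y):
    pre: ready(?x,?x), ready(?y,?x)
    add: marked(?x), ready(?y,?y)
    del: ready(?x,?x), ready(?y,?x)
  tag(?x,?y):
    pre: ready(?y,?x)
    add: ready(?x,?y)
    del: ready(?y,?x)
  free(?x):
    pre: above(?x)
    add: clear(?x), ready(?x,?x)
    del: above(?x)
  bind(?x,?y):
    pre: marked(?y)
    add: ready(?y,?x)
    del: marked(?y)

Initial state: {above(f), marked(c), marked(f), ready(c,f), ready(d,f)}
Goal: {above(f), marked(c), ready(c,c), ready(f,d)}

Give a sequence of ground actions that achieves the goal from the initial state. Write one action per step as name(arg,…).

tag(f,d); bind(f,f); grab(f,c)

1. tag(f,d)  →  {above(f), marked(c), marked(f), ready(c,f), ready(f,d)}
2. bind(f,f)  →  {above(f), marked(c), ready(c,f), ready(f,d), ready(f,f)}
3. grab(f,c)  →  {above(f), marked(c), marked(f), ready(c,c), ready(f,d)}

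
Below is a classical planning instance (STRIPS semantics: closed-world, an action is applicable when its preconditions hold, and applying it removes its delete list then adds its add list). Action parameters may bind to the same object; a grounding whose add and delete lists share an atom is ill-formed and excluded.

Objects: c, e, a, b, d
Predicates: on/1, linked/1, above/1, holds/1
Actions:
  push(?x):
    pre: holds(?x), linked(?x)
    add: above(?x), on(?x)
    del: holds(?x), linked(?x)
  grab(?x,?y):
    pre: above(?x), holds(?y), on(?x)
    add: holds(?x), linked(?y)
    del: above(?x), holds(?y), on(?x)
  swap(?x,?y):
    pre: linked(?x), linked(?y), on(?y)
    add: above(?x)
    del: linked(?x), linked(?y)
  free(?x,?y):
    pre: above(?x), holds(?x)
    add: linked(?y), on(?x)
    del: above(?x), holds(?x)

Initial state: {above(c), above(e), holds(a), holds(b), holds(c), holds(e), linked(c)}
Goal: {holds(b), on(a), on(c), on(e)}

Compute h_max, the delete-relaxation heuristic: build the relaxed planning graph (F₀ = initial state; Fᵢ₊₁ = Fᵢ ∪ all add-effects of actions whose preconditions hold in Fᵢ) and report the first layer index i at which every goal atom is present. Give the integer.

2

F0 = init (7 atoms)
F1 = F0 ∪ {linked(a), linked(b), linked(d), linked(e), on(c), on(e)}  (13 atoms)
F2 = F1 ∪ {above(a), above(b), above(d), on(a), on(b)}  (18 atoms)
goal ⊆ F2  ⇒  h_max = 2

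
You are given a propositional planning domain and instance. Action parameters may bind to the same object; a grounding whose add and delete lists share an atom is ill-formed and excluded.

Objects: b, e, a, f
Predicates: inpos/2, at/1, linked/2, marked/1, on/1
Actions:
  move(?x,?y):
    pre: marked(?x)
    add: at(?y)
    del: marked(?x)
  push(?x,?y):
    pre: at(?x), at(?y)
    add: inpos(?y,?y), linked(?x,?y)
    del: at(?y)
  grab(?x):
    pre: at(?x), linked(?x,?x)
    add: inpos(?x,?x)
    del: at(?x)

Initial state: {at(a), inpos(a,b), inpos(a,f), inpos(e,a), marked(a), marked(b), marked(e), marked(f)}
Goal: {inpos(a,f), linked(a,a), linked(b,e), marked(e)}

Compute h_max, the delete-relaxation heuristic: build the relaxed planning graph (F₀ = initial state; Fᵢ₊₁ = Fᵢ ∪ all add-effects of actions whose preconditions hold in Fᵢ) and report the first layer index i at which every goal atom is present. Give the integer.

2

F0 = init (8 atoms)
F1 = F0 ∪ {at(b), at(e), at(f), inpos(a,a), linked(a,a)}  (13 atoms)
F2 = F1 ∪ {inpos(b,b), inpos(e,e), inpos(f,f), linked(a,b), linked(a,e), linked(a,f), linked(b,a), linked(b,b), linked(b,e), linked(b,f), linked(e,a), linked(e,b), linked(e,e), linked(e,f), linked(f,a), linked(f,b), linked(f,e), linked(f,f)}  (31 atoms)
goal ⊆ F2  ⇒  h_max = 2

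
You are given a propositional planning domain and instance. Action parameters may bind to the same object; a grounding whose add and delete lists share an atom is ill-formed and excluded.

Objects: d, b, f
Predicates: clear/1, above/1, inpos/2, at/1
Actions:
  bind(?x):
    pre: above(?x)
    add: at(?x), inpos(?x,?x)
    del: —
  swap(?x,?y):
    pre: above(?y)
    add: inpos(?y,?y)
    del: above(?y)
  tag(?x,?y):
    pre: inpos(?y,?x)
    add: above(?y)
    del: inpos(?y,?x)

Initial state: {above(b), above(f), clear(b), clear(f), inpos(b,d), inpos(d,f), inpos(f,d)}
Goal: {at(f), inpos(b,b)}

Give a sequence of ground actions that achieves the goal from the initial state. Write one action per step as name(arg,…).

1. bind(b)  →  {above(b), above(f), at(b), clear(b), clear(f), inpos(b,b), inpos(b,d), inpos(d,f), inpos(f,d)}
2. bind(f)  →  {above(b), above(f), at(b), at(f), clear(b), clear(f), inpos(b,b), inpos(b,d), inpos(d,f), inpos(f,d), inpos(f,f)}

bind(b); bind(f)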